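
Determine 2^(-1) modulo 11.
2^(-1) ≡ 6 (mod 11). Verification: 2 × 6 = 12 ≡ 1 (mod 11)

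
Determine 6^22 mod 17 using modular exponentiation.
Using Fermat: 6^{16} ≡ 1 (mod 17). 22 ≡ 6 (mod 16). So 6^{22} ≡ 6^{6} ≡ 8 (mod 17)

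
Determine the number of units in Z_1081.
1012

Prime factorization: 1081 = 23 × 47
Using the formula φ(n) = n × Π(1 - 1/p) for each prime factor p:
φ(1081) = 1081 × (1 - 1/23) × (1 - 1/47)
φ(1081) = 1012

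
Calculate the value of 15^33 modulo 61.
Using repeated squaring. 33 = 32 + 1 (binary 100001). Repeated squaring mod 61: 15^1 ≡ 15; 15^2 ≡ 15² = 225 ≡ 42; 15^4 ≡ 42² = 1764 ≡ 56; 15^8 ≡ 56² = 3136 ≡ 25; 15^16 ≡ 25² = 625 ≡ 15; 15^32 ≡ 15² = 225 ≡ 42. Multiply: 15^33 = 15^32 × 15^1 ≡ 42 × 15 (mod 61): 42 × 15 = 630 ≡ 20. So 15^33 ≡ 20 (mod 61).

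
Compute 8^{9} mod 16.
0

Using successive squaring:
Binary expansion of 9: 1001
Powers of 8 mod 16 (each is the square of the previous):
  8^1 ≡ 8 (mod 16)
  8^2 ≡ 8² = 64 ≡ 0 (mod 16)
  8^4 ≡ 0² = 0 ≡ 0 (mod 16)
  8^8 ≡ 0² = 0 ≡ 0 (mod 16)
9 = 8 + 1, so 8^9 = 8^8 × 8^1 ≡ 0 × 8 (mod 16)
Multiplying step by step:
  0 × 8 = 0 ≡ 0 (mod 16)
Result: 8^9 ≡ 0 (mod 16)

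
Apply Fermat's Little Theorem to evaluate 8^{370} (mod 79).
22

By Fermat's Little Theorem, a^(p-1) ≡ 1 (mod p) for prime p and gcd(a, p) = 1
Here p = 79, so 8^78 ≡ 1 (mod 79)
We can reduce the exponent: 370 mod 78 = 58
So 8^370 ≡ 8^58 (mod 79)
Computing: 8^58 mod 79 = 22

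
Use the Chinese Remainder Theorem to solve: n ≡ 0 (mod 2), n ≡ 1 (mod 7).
8

Using the Chinese Remainder Theorem:
M = product of moduli = 14
For equation 1: M_1 = 7, 7 ≡ 1 (mod 2), inverse of 7 mod 2 is 1 (check: 1 × 1 = 1 ≡ 1 (mod 2))
For equation 2: M_2 = 2, 2 ≡ 2 (mod 7), inverse of 2 mod 7 is 4 (check: 2 × 4 = 8 ≡ 1 (mod 7))
Combine: n ≡ Σ r_i×M_i×(M_i⁻¹ mod m_i) = 0×7×1 + 1×2×4 = 0 + 8 = 8
8 mod 14 = 8
n ≡ 8 (mod 14)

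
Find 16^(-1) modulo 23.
13

Using Extended Euclidean Algorithm:
gcd(16, 23) = 1
Bezout coefficients: 16 × -10 + 23 × 7 = 1
So 16 × -10 ≡ 1 (mod 23)
The inverse is -10 mod 23 = 13
Verification: 16 × 13 = 208 = 9 × 23 + 1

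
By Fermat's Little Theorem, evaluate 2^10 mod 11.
By Fermat's Little Theorem, 2^{10} ≡ 1 (mod 11) since 11 is prime and gcd(2, 11) = 1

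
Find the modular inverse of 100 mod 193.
100^(-1) ≡ 83 (mod 193). Verification: 100 × 83 = 8300 ≡ 1 (mod 193)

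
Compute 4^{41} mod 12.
4

Using successive squaring:
Binary expansion of 41: 101001
Powers of 4 mod 12 (each is the square of the previous):
  4^1 ≡ 4 (mod 12)
  4^2 ≡ 4² = 16 ≡ 4 (mod 12)
  4^4 ≡ 4² = 16 ≡ 4 (mod 12)
  4^8 ≡ 4² = 16 ≡ 4 (mod 12)
  4^16 ≡ 4² = 16 ≡ 4 (mod 12)
  4^32 ≡ 4² = 16 ≡ 4 (mod 12)
41 = 32 + 8 + 1, so 4^41 = 4^32 × 4^8 × 4^1 ≡ 4 × 4 × 4 (mod 12)
Multiplying step by step:
  4 × 4 = 16 ≡ 4 (mod 12)
  4 × 4 = 16 ≡ 4 (mod 12)
Result: 4^41 ≡ 4 (mod 12)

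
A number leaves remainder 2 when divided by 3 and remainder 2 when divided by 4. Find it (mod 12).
M = 3 × 4 = 12. M₁ = 4, y₁ ≡ 1 (mod 3). M₂ = 3, y₂ ≡ 3 (mod 4). z = 2×4×1 + 2×3×3 ≡ 2 (mod 12)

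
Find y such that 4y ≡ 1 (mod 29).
4^(-1) ≡ 22 (mod 29). Verification: 4 × 22 = 88 ≡ 1 (mod 29)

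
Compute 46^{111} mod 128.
0

Using successive squaring:
Binary expansion of 111: 1101111
Powers of 46 mod 128 (each is the square of the previous):
  46^1 ≡ 46 (mod 128)
  46^2 ≡ 46² = 2116 ≡ 68 (mod 128)
  46^4 ≡ 68² = 4624 ≡ 16 (mod 128)
  46^8 ≡ 16² = 256 ≡ 0 (mod 128)
  46^16 ≡ 0² = 0 ≡ 0 (mod 128)
  46^32 ≡ 0² = 0 ≡ 0 (mod 128)
  46^64 ≡ 0² = 0 ≡ 0 (mod 128)
111 = 64 + 32 + 8 + 4 + 2 + 1, so 46^111 = 46^64 × 46^32 × 46^8 × 46^4 × 46^2 × 46^1 ≡ 0 × 0 × 0 × 16 × 68 × 46 (mod 128)
Multiplying step by step:
  0 × 0 = 0 ≡ 0 (mod 128)
  0 × 0 = 0 ≡ 0 (mod 128)
  0 × 16 = 0 ≡ 0 (mod 128)
  0 × 68 = 0 ≡ 0 (mod 128)
  0 × 46 = 0 ≡ 0 (mod 128)
Result: 46^111 ≡ 0 (mod 128)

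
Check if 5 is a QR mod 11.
By Euler's criterion: 5^{5} ≡ 1 (mod 11). Since this equals 1, 5 is a QR.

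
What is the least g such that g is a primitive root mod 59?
p - 1 = 58 has prime divisors 2, 29. h is a primitive root mod 59 iff h^(58/q) ≢ 1 (mod 59) for each such q.
h = 2: 2^29 ≡ 58, 2^2 ≡ 4 (mod 59); none is 1, so 2 has order 58 and is a primitive root.
The smallest primitive root mod 59 is g = 2.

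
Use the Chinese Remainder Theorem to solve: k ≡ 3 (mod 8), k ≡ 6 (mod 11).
M = 8 × 11 = 88. M₁ = 11, y₁ ≡ 3 (mod 8). M₂ = 8, y₂ ≡ 7 (mod 11). k = 3×11×3 + 6×8×7 ≡ 83 (mod 88)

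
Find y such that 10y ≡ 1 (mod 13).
10^(-1) ≡ 4 (mod 13). Verification: 10 × 4 = 40 ≡ 1 (mod 13)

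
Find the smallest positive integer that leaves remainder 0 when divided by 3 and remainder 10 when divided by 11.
M = 3 × 11 = 33. M₁ = 11, y₁ ≡ 2 (mod 3). M₂ = 3, y₂ ≡ 4 (mod 11). n = 0×11×2 + 10×3×4 ≡ 21 (mod 33). The smallest positive such number is 21.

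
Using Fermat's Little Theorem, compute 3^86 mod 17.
By Fermat: 3^{16} ≡ 1 (mod 17). 86 = 5×16 + 6. So 3^{86} ≡ 3^{6} ≡ 15 (mod 17)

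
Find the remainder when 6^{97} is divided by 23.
By Fermat: 6^{22} ≡ 1 (mod 23). 97 = 4×22 + 9. So 6^{97} ≡ 6^{9} ≡ 16 (mod 23)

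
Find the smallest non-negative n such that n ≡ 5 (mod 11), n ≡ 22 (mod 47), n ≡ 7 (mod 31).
10268

Using the Chinese Remainder Theorem:
M = product of moduli = 16027
For equation 1: M_1 = 1457, 1457 ≡ 5 (mod 11), inverse of 1457 mod 11 is 9 (check: 5 × 9 = 45 ≡ 1 (mod 11))
For equation 2: M_2 = 341, 341 ≡ 12 (mod 47), inverse of 341 mod 47 is 4 (check: 12 × 4 = 48 ≡ 1 (mod 47))
For equation 3: M_3 = 517, 517 ≡ 21 (mod 31), inverse of 517 mod 31 is 3 (check: 21 × 3 = 63 ≡ 1 (mod 31))
Combine: n ≡ Σ r_i×M_i×(M_i⁻¹ mod m_i) = 5×1457×9 + 22×341×4 + 7×517×3 = 65565 + 30008 + 10857 = 106430
106430 mod 16027 = 10268
n ≡ 10268 (mod 16027)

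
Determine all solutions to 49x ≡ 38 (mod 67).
50

Since gcd(49, 67) = 1 divides 38, a solution exists.
Multiply both sides by the inverse of 49 mod 67:
  49^(-1) mod 67 = 26
  x ≡ 26 × 38 ≡ 988 ≡ 50 (mod 67)
Verification: 49 × 50 = 2450 = 36 × 67 + 38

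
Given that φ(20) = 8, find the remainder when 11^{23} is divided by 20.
By Euler: 11^{8} ≡ 1 (mod 20) since gcd(11, 20) = 1. 23 = 2×8 + 7. So 11^{23} ≡ 11^{7} ≡ 11 (mod 20)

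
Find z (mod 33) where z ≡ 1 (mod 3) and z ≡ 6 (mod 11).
M = 3 × 11 = 33. M₁ = 11, y₁ ≡ 2 (mod 3). M₂ = 3, y₂ ≡ 4 (mod 11). z = 1×11×2 + 6×3×4 ≡ 28 (mod 33)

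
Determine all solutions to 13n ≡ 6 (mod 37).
9

Since gcd(13, 37) = 1 divides 6, a solution exists.
Multiply both sides by the inverse of 13 mod 37:
  13^(-1) mod 37 = 20
  x ≡ 20 × 6 ≡ 120 ≡ 9 (mod 37)
Verification: 13 × 9 = 117 = 3 × 37 + 6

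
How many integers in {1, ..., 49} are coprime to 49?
42

Prime factorization: 49 = 7^2
Using the formula φ(n) = n × Π(1 - 1/p) for each prime factor p:
φ(49) = 49 × (1 - 1/7)
φ(49) = 42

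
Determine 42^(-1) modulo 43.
42^(-1) ≡ 42 (mod 43). Verification: 42 × 42 = 1764 ≡ 1 (mod 43)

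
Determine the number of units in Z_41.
40

Prime factorization: 41 = 41
Using the formula φ(n) = n × Π(1 - 1/p) for each prime factor p:
φ(41) = 41 × (1 - 1/41)
φ(41) = 40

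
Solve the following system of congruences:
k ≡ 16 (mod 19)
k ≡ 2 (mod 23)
301

Using the Chinese Remainder Theorem:
M = product of moduli = 437
For equation 1: M_1 = 23, 23 ≡ 4 (mod 19), inverse of 23 mod 19 is 5 (check: 4 × 5 = 20 ≡ 1 (mod 19))
For equation 2: M_2 = 19, 19 ≡ 19 (mod 23), inverse of 19 mod 23 is 17 (check: 19 × 17 = 323 ≡ 1 (mod 23))
Combine: k ≡ Σ r_i×M_i×(M_i⁻¹ mod m_i) = 16×23×5 + 2×19×17 = 1840 + 646 = 2486
2486 mod 437 = 301
k ≡ 301 (mod 437)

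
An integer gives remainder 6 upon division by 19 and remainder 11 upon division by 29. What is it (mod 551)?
M = 19 × 29 = 551. M₁ = 29, y₁ ≡ 2 (mod 19). M₂ = 19, y₂ ≡ 26 (mod 29). n = 6×29×2 + 11×19×26 ≡ 272 (mod 551). The smallest positive such number is 272.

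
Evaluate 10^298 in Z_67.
Using Fermat: 10^{66} ≡ 1 (mod 67). 298 ≡ 34 (mod 66). So 10^{298} ≡ 10^{34} ≡ 10 (mod 67)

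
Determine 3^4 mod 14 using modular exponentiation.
4 = 4 (binary 100). Repeated squaring mod 14: 3^1 ≡ 3; 3^2 ≡ 3² = 9 ≡ 9; 3^4 ≡ 9² = 81 ≡ 11. So 3^4 ≡ 11 (mod 14).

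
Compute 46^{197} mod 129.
61

Using successive squaring:
Binary expansion of 197: 11000101
Powers of 46 mod 129 (each is the square of the previous):
  46^1 ≡ 46 (mod 129)
  46^2 ≡ 46² = 2116 ≡ 52 (mod 129)
  46^4 ≡ 52² = 2704 ≡ 124 (mod 129)
  46^8 ≡ 124² = 15376 ≡ 25 (mod 129)
  46^16 ≡ 25² = 625 ≡ 109 (mod 129)
  46^32 ≡ 109² = 11881 ≡ 13 (mod 129)
  46^64 ≡ 13² = 169 ≡ 40 (mod 129)
  46^128 ≡ 40² = 1600 ≡ 52 (mod 129)
197 = 128 + 64 + 4 + 1, so 46^197 = 46^128 × 46^64 × 46^4 × 46^1 ≡ 52 × 40 × 124 × 46 (mod 129)
Multiplying step by step:
  52 × 40 = 2080 ≡ 16 (mod 129)
  16 × 124 = 1984 ≡ 49 (mod 129)
  49 × 46 = 2254 ≡ 61 (mod 129)
Result: 46^197 ≡ 61 (mod 129)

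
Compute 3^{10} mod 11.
1

Using successive squaring:
Binary expansion of 10: 1010
Powers of 3 mod 11 (each is the square of the previous):
  3^1 ≡ 3 (mod 11)
  3^2 ≡ 3² = 9 ≡ 9 (mod 11)
  3^4 ≡ 9² = 81 ≡ 4 (mod 11)
  3^8 ≡ 4² = 16 ≡ 5 (mod 11)
10 = 8 + 2, so 3^10 = 3^8 × 3^2 ≡ 5 × 9 (mod 11)
Multiplying step by step:
  5 × 9 = 45 ≡ 1 (mod 11)
Result: 3^10 ≡ 1 (mod 11)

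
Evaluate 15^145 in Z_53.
Using Fermat: 15^{52} ≡ 1 (mod 53). 145 ≡ 41 (mod 52). So 15^{145} ≡ 15^{41} ≡ 13 (mod 53)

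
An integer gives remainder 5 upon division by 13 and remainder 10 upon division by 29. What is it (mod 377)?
M = 13 × 29 = 377. M₁ = 29, y₁ ≡ 9 (mod 13). M₂ = 13, y₂ ≡ 9 (mod 29). t = 5×29×9 + 10×13×9 ≡ 213 (mod 377). The smallest positive such number is 213.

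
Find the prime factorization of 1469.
13 × 113

Divide by primes starting from smallest:
1469 ÷ 13 = 113
113 ÷ 113 = 1

1469 = 13 × 113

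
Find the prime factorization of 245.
5 × 7^2

Divide by primes starting from smallest:
245 ÷ 5 = 49
49 ÷ 7 = 7
7 ÷ 7 = 1

245 = 5 × 7^2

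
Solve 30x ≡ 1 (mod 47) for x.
30^(-1) ≡ 11 (mod 47). Verification: 30 × 11 = 330 ≡ 1 (mod 47)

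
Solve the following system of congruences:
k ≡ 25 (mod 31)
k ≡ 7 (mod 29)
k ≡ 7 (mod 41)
32110

Using the Chinese Remainder Theorem:
M = product of moduli = 36859
For equation 1: M_1 = 1189, 1189 ≡ 11 (mod 31), inverse of 1189 mod 31 is 17 (check: 11 × 17 = 187 ≡ 1 (mod 31))
For equation 2: M_2 = 1271, 1271 ≡ 24 (mod 29), inverse of 1271 mod 29 is 23 (check: 24 × 23 = 552 ≡ 1 (mod 29))
For equation 3: M_3 = 899, 899 ≡ 38 (mod 41), inverse of 899 mod 41 is 27 (check: 38 × 27 = 1026 ≡ 1 (mod 41))
Combine: k ≡ Σ r_i×M_i×(M_i⁻¹ mod m_i) = 25×1189×17 + 7×1271×23 + 7×899×27 = 505325 + 204631 + 169911 = 879867
879867 mod 36859 = 32110
k ≡ 32110 (mod 36859)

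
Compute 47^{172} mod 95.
66

Using successive squaring:
Binary expansion of 172: 10101100
Powers of 47 mod 95 (each is the square of the previous):
  47^1 ≡ 47 (mod 95)
  47^2 ≡ 47² = 2209 ≡ 24 (mod 95)
  47^4 ≡ 24² = 576 ≡ 6 (mod 95)
  47^8 ≡ 6² = 36 ≡ 36 (mod 95)
  47^16 ≡ 36² = 1296 ≡ 61 (mod 95)
  47^32 ≡ 61² = 3721 ≡ 16 (mod 95)
  47^64 ≡ 16² = 256 ≡ 66 (mod 95)
  47^128 ≡ 66² = 4356 ≡ 81 (mod 95)
172 = 128 + 32 + 8 + 4, so 47^172 = 47^128 × 47^32 × 47^8 × 47^4 ≡ 81 × 16 × 36 × 6 (mod 95)
Multiplying step by step:
  81 × 16 = 1296 ≡ 61 (mod 95)
  61 × 36 = 2196 ≡ 11 (mod 95)
  11 × 6 = 66 ≡ 66 (mod 95)
Result: 47^172 ≡ 66 (mod 95)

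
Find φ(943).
880

Prime factorization: 943 = 23 × 41
Using the formula φ(n) = n × Π(1 - 1/p) for each prime factor p:
φ(943) = 943 × (1 - 1/23) × (1 - 1/41)
φ(943) = 880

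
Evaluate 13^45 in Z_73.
Using repeated squaring. 45 = 32 + 8 + 4 + 1 (binary 101101). Repeated squaring mod 73: 13^1 ≡ 13; 13^2 ≡ 13² = 169 ≡ 23; 13^4 ≡ 23² = 529 ≡ 18; 13^8 ≡ 18² = 324 ≡ 32; 13^16 ≡ 32² = 1024 ≡ 2; 13^32 ≡ 2² = 4 ≡ 4. Multiply: 13^45 = 13^32 × 13^8 × 13^4 × 13^1 ≡ 4 × 32 × 18 × 13 (mod 73): 4 × 32 = 128 ≡ 55; 55 × 18 = 990 ≡ 41; 41 × 13 = 533 ≡ 22. So 13^45 ≡ 22 (mod 73).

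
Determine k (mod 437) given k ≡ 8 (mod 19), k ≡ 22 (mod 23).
160

Using the Chinese Remainder Theorem:
M = product of moduli = 437
For equation 1: M_1 = 23, 23 ≡ 4 (mod 19), inverse of 23 mod 19 is 5 (check: 4 × 5 = 20 ≡ 1 (mod 19))
For equation 2: M_2 = 19, 19 ≡ 19 (mod 23), inverse of 19 mod 23 is 17 (check: 19 × 17 = 323 ≡ 1 (mod 23))
Combine: k ≡ Σ r_i×M_i×(M_i⁻¹ mod m_i) = 8×23×5 + 22×19×17 = 920 + 7106 = 8026
8026 mod 437 = 160
k ≡ 160 (mod 437)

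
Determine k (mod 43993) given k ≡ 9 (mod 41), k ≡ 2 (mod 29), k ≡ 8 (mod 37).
20099

Using the Chinese Remainder Theorem:
M = product of moduli = 43993
For equation 1: M_1 = 1073, 1073 ≡ 7 (mod 41), inverse of 1073 mod 41 is 6 (check: 7 × 6 = 42 ≡ 1 (mod 41))
For equation 2: M_2 = 1517, 1517 ≡ 9 (mod 29), inverse of 1517 mod 29 is 13 (check: 9 × 13 = 117 ≡ 1 (mod 29))
For equation 3: M_3 = 1189, 1189 ≡ 5 (mod 37), inverse of 1189 mod 37 is 15 (check: 5 × 15 = 75 ≡ 1 (mod 37))
Combine: k ≡ Σ r_i×M_i×(M_i⁻¹ mod m_i) = 9×1073×6 + 2×1517×13 + 8×1189×15 = 57942 + 39442 + 142680 = 240064
240064 mod 43993 = 20099
k ≡ 20099 (mod 43993)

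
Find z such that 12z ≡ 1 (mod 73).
12^(-1) ≡ 67 (mod 73). Verification: 12 × 67 = 804 ≡ 1 (mod 73)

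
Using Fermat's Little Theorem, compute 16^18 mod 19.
By Fermat's Little Theorem, 16^{18} ≡ 1 (mod 19) since 19 is prime and gcd(16, 19) = 1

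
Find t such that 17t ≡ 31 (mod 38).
13

Since gcd(17, 38) = 1 divides 31, a solution exists.
Multiply both sides by the inverse of 17 mod 38:
  17^(-1) mod 38 = 9
  x ≡ 9 × 31 ≡ 279 ≡ 13 (mod 38)
Verification: 17 × 13 = 221 = 5 × 38 + 31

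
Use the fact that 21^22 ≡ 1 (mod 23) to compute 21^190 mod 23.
By Fermat: 21^{22} ≡ 1 (mod 23). 190 = 8×22 + 14. So 21^{190} ≡ 21^{14} ≡ 8 (mod 23)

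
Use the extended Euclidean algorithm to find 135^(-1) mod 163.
Extended GCD: 135(64) + 163(-53) = 1. So 135^(-1) ≡ 64 ≡ 64 (mod 163). Verify: 135 × 64 = 8640 ≡ 1 (mod 163)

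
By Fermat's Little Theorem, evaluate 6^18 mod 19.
By Fermat's Little Theorem, 6^{18} ≡ 1 (mod 19) since 19 is prime and gcd(6, 19) = 1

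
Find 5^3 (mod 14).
3 = 2 + 1 (binary 11). Repeated squaring mod 14: 5^1 ≡ 5; 5^2 ≡ 5² = 25 ≡ 11. Multiply: 5^3 = 5^2 × 5^1 ≡ 11 × 5 (mod 14): 11 × 5 = 55 ≡ 13. So 5^3 ≡ 13 (mod 14).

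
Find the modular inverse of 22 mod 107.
22^(-1) ≡ 73 (mod 107). Verification: 22 × 73 = 1606 ≡ 1 (mod 107)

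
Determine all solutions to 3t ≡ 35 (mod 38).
37

Since gcd(3, 38) = 1 divides 35, a solution exists.
Multiply both sides by the inverse of 3 mod 38:
  3^(-1) mod 38 = 13
  x ≡ 13 × 35 ≡ 455 ≡ 37 (mod 38)
Verification: 3 × 37 = 111 = 2 × 38 + 35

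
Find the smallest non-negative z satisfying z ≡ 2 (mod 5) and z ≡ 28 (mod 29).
M = 5 × 29 = 145. M₁ = 29, y₁ ≡ 4 (mod 5). M₂ = 5, y₂ ≡ 6 (mod 29). z = 2×29×4 + 28×5×6 ≡ 57 (mod 145)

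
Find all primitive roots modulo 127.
Primitive roots mod 127: {3, 6, 7, 12, 14, 23, 29, 39, 43, 45, 46, 48, 53, 55, 56, 57, 58, 65, 67, 78, 83, 85, 86, 91, 92, 93, 96, 97, 101, 106, 109, 110, 112, 114, 116, 118}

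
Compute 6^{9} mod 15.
6

Using successive squaring:
Binary expansion of 9: 1001
Powers of 6 mod 15 (each is the square of the previous):
  6^1 ≡ 6 (mod 15)
  6^2 ≡ 6² = 36 ≡ 6 (mod 15)
  6^4 ≡ 6² = 36 ≡ 6 (mod 15)
  6^8 ≡ 6² = 36 ≡ 6 (mod 15)
9 = 8 + 1, so 6^9 = 6^8 × 6^1 ≡ 6 × 6 (mod 15)
Multiplying step by step:
  6 × 6 = 36 ≡ 6 (mod 15)
Result: 6^9 ≡ 6 (mod 15)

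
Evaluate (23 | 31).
(23/31) = 23^{15} mod 31 = -1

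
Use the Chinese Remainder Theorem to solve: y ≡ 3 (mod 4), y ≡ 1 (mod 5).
M = 4 × 5 = 20. M₁ = 5, y₁ ≡ 1 (mod 4). M₂ = 4, y₂ ≡ 4 (mod 5). y = 3×5×1 + 1×4×4 ≡ 11 (mod 20)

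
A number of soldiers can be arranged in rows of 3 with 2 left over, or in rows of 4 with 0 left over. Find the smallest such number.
M = 3 × 4 = 12. M₁ = 4, y₁ ≡ 1 (mod 3). M₂ = 3, y₂ ≡ 3 (mod 4). r = 2×4×1 + 0×3×3 ≡ 8 (mod 12). The smallest positive such number is 8.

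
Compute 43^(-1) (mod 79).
68

Using Extended Euclidean Algorithm:
gcd(43, 79) = 1
Bezout coefficients: 43 × -11 + 79 × 6 = 1
So 43 × -11 ≡ 1 (mod 79)
The inverse is -11 mod 79 = 68
Verification: 43 × 68 = 2924 = 37 × 79 + 1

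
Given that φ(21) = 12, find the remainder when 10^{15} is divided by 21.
By Euler: 10^{12} ≡ 1 (mod 21) since gcd(10, 21) = 1. 15 = 1×12 + 3. So 10^{15} ≡ 10^{3} ≡ 13 (mod 21)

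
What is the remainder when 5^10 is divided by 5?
5 ≡ 0 (mod 5). 10 = 8 + 2 (binary 1010). Repeated squaring mod 5: 0^1 ≡ 0; 0^2 ≡ 0² = 0 ≡ 0; 0^4 ≡ 0² = 0 ≡ 0; 0^8 ≡ 0² = 0 ≡ 0. Multiply: 5^10 ≡ 0^8 × 0^2 ≡ 0 × 0 (mod 5): 0 × 0 = 0 ≡ 0. So 5^10 ≡ 0 (mod 5).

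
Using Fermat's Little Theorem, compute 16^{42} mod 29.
1

By Fermat's Little Theorem, a^(p-1) ≡ 1 (mod p) for prime p and gcd(a, p) = 1
Here p = 29, so 16^28 ≡ 1 (mod 29)
We can reduce the exponent: 42 mod 28 = 14
So 16^42 ≡ 16^14 (mod 29)
Computing: 16^14 mod 29 = 1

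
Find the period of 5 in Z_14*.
Powers of 5 mod 14: 5^1≡5, 5^2≡11, 5^3≡13, 5^4≡9, 5^5≡3, 5^6≡1. Order = 6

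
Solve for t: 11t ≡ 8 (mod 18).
4

Since gcd(11, 18) = 1 divides 8, a solution exists.
Multiply both sides by the inverse of 11 mod 18:
  11^(-1) mod 18 = 5
  x ≡ 5 × 8 ≡ 40 ≡ 4 (mod 18)
Verification: 11 × 4 = 44 = 2 × 18 + 8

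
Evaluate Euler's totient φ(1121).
1044

Prime factorization: 1121 = 19 × 59
Using the formula φ(n) = n × Π(1 - 1/p) for each prime factor p:
φ(1121) = 1121 × (1 - 1/19) × (1 - 1/59)
φ(1121) = 1044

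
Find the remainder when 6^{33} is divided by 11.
By Fermat: 6^{10} ≡ 1 (mod 11). 33 = 3×10 + 3. So 6^{33} ≡ 6^{3} ≡ 7 (mod 11)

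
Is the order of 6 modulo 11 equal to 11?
No, the actual order is 10, not 11.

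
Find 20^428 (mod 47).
Using Fermat: 20^{46} ≡ 1 (mod 47). 428 ≡ 14 (mod 46). So 20^{428} ≡ 20^{14} ≡ 18 (mod 47)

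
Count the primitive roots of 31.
8

The number of primitive roots modulo p is φ(p-1) = φ(30)
φ(30) = 8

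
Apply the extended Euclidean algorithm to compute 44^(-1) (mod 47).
Extended GCD: 44(-16) + 47(15) = 1. So 44^(-1) ≡ 31 ≡ 31 (mod 47). Verify: 44 × 31 = 1364 ≡ 1 (mod 47)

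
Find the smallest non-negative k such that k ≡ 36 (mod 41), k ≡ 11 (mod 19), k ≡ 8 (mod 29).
733

Using the Chinese Remainder Theorem:
M = product of moduli = 22591
For equation 1: M_1 = 551, 551 ≡ 18 (mod 41), inverse of 551 mod 41 is 16 (check: 18 × 16 = 288 ≡ 1 (mod 41))
For equation 2: M_2 = 1189, 1189 ≡ 11 (mod 19), inverse of 1189 mod 19 is 7 (check: 11 × 7 = 77 ≡ 1 (mod 19))
For equation 3: M_3 = 779, 779 ≡ 25 (mod 29), inverse of 779 mod 29 is 7 (check: 25 × 7 = 175 ≡ 1 (mod 29))
Combine: k ≡ Σ r_i×M_i×(M_i⁻¹ mod m_i) = 36×551×16 + 11×1189×7 + 8×779×7 = 317376 + 91553 + 43624 = 452553
452553 mod 22591 = 733
k ≡ 733 (mod 22591)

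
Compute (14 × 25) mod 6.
2

(14 × 25) = 350
350 mod 6 = 2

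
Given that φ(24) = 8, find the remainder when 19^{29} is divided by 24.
By Euler: 19^{8} ≡ 1 (mod 24) since gcd(19, 24) = 1. 29 = 3×8 + 5. So 19^{29} ≡ 19^{5} ≡ 19 (mod 24)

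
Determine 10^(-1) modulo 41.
10^(-1) ≡ 37 (mod 41). Verification: 10 × 37 = 370 ≡ 1 (mod 41)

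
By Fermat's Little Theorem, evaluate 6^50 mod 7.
By Fermat: 6^{6} ≡ 1 (mod 7). 50 = 8×6 + 2. So 6^{50} ≡ 6^{2} ≡ 1 (mod 7)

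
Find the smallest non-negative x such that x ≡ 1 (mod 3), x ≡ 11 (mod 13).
37

Using the Chinese Remainder Theorem:
M = product of moduli = 39
For equation 1: M_1 = 13, 13 ≡ 1 (mod 3), inverse of 13 mod 3 is 1 (check: 1 × 1 = 1 ≡ 1 (mod 3))
For equation 2: M_2 = 3, 3 ≡ 3 (mod 13), inverse of 3 mod 13 is 9 (check: 3 × 9 = 27 ≡ 1 (mod 13))
Combine: x ≡ Σ r_i×M_i×(M_i⁻¹ mod m_i) = 1×13×1 + 11×3×9 = 13 + 297 = 310
310 mod 39 = 37
x ≡ 37 (mod 39)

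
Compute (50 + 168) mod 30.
8

(50 + 168) = 218
218 mod 30 = 8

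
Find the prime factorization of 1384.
2^3 × 173

Divide by primes starting from smallest:
1384 ÷ 2 = 692
692 ÷ 2 = 346
346 ÷ 2 = 173
173 ÷ 173 = 1

1384 = 2^3 × 173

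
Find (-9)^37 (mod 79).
Using repeated squaring. (-9) ≡ 70 (mod 79). 37 = 32 + 4 + 1 (binary 100101). Repeated squaring mod 79: 70^1 ≡ 70; 70^2 ≡ 70² = 4900 ≡ 2; 70^4 ≡ 2² = 4 ≡ 4; 70^8 ≡ 4² = 16 ≡ 16; 70^16 ≡ 16² = 256 ≡ 19; 70^32 ≡ 19² = 361 ≡ 45. Multiply: (-9)^37 ≡ 70^32 × 70^4 × 70^1 ≡ 45 × 4 × 70 (mod 79): 45 × 4 = 180 ≡ 22; 22 × 70 = 1540 ≡ 39. So (-9)^37 ≡ 39 (mod 79).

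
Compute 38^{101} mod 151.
105

Using successive squaring:
Binary expansion of 101: 1100101
Powers of 38 mod 151 (each is the square of the previous):
  38^1 ≡ 38 (mod 151)
  38^2 ≡ 38² = 1444 ≡ 85 (mod 151)
  38^4 ≡ 85² = 7225 ≡ 128 (mod 151)
  38^8 ≡ 128² = 16384 ≡ 76 (mod 151)
  38^16 ≡ 76² = 5776 ≡ 38 (mod 151)
  38^32 ≡ 38² = 1444 ≡ 85 (mod 151)
  38^64 ≡ 85² = 7225 ≡ 128 (mod 151)
101 = 64 + 32 + 4 + 1, so 38^101 = 38^64 × 38^32 × 38^4 × 38^1 ≡ 128 × 85 × 128 × 38 (mod 151)
Multiplying step by step:
  128 × 85 = 10880 ≡ 8 (mod 151)
  8 × 128 = 1024 ≡ 118 (mod 151)
  118 × 38 = 4484 ≡ 105 (mod 151)
Result: 38^101 ≡ 105 (mod 151)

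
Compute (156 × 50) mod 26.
0

(156 × 50) = 7800
7800 mod 26 = 0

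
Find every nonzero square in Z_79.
QRs mod 79: {1, 2, 4, 5, 8, 9, 10, 11, 13, 16, 18, 19, 20, 21, 22, 23, 25, 26, 31, 32, 36, 38, 40, 42, 44, 45, 46, 49, 50, 51, 52, 55, 62, 64, 65, 67, 72, 73, 76}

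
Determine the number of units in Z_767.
696

Prime factorization: 767 = 13 × 59
Using the formula φ(n) = n × Π(1 - 1/p) for each prime factor p:
φ(767) = 767 × (1 - 1/13) × (1 - 1/59)
φ(767) = 696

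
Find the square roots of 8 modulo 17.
The square roots of 8 mod 17 are 12 and 5. Verify: 12² = 144 ≡ 8 (mod 17)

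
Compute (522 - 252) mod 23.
17

(522 - 252) = 270
270 mod 23 = 17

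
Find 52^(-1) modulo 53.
52

Using Extended Euclidean Algorithm:
gcd(52, 53) = 1
Bezout coefficients: 52 × -1 + 53 × 1 = 1
So 52 × -1 ≡ 1 (mod 53)
The inverse is -1 mod 53 = 52
Verification: 52 × 52 = 2704 = 51 × 53 + 1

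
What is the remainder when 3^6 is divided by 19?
6 = 4 + 2 (binary 110). Repeated squaring mod 19: 3^1 ≡ 3; 3^2 ≡ 3² = 9 ≡ 9; 3^4 ≡ 9² = 81 ≡ 5. Multiply: 3^6 = 3^4 × 3^2 ≡ 5 × 9 (mod 19): 5 × 9 = 45 ≡ 7. So 3^6 ≡ 7 (mod 19).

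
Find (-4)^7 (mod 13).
(-4) ≡ 9 (mod 13). 7 = 4 + 2 + 1 (binary 111). Repeated squaring mod 13: 9^1 ≡ 9; 9^2 ≡ 9² = 81 ≡ 3; 9^4 ≡ 3² = 9 ≡ 9. Multiply: (-4)^7 ≡ 9^4 × 9^2 × 9^1 ≡ 9 × 3 × 9 (mod 13): 9 × 3 = 27 ≡ 1; 1 × 9 = 9 ≡ 9. So (-4)^7 ≡ 9 (mod 13).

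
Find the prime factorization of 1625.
5^3 × 13

Divide by primes starting from smallest:
1625 ÷ 5 = 325
325 ÷ 5 = 65
65 ÷ 5 = 13
13 ÷ 13 = 1

1625 = 5^3 × 13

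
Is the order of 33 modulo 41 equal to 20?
Yes, ord_41(33) = 20.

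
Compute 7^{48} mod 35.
21

Using successive squaring:
Binary expansion of 48: 110000
Powers of 7 mod 35 (each is the square of the previous):
  7^1 ≡ 7 (mod 35)
  7^2 ≡ 7² = 49 ≡ 14 (mod 35)
  7^4 ≡ 14² = 196 ≡ 21 (mod 35)
  7^8 ≡ 21² = 441 ≡ 21 (mod 35)
  7^16 ≡ 21² = 441 ≡ 21 (mod 35)
  7^32 ≡ 21² = 441 ≡ 21 (mod 35)
48 = 32 + 16, so 7^48 = 7^32 × 7^16 ≡ 21 × 21 (mod 35)
Multiplying step by step:
  21 × 21 = 441 ≡ 21 (mod 35)
Result: 7^48 ≡ 21 (mod 35)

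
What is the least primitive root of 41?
6

A primitive root g modulo p has order p-1 = 40
Prime divisors of 40: [2, 5]
g is a primitive root iff g^(40/q) ≢ 1 (mod 41) for each prime divisor q
Testing small values:
  g = 2: 2^20 ≡ 1, 2^8 ≡ 10 (mod 41) → 2^20 ≡ 1, not primitive root
  g = 3: 3^20 ≡ 40, 3^8 ≡ 1 (mod 41) → 3^8 ≡ 1, not primitive root
  g = 4: 4^20 ≡ 1, 4^8 ≡ 18 (mod 41) → 4^20 ≡ 1, not primitive root
  g = 5: 5^20 ≡ 1, 5^8 ≡ 18 (mod 41) → 5^20 ≡ 1, not primitive root
  g = 6: 6^20 ≡ 40, 6^8 ≡ 10 (mod 41) → none is 1, primitive root!
The smallest primitive root is 6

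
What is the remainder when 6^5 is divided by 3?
6 ≡ 0 (mod 3). 5 = 4 + 1 (binary 101). Repeated squaring mod 3: 0^1 ≡ 0; 0^2 ≡ 0² = 0 ≡ 0; 0^4 ≡ 0² = 0 ≡ 0. Multiply: 6^5 ≡ 0^4 × 0^1 ≡ 0 × 0 (mod 3): 0 × 0 = 0 ≡ 0. So 6^5 ≡ 0 (mod 3).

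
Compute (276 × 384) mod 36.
0

(276 × 384) = 105984
105984 mod 36 = 0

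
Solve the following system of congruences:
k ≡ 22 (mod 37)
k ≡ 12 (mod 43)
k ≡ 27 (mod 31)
40389

Using the Chinese Remainder Theorem:
M = product of moduli = 49321
For equation 1: M_1 = 1333, 1333 ≡ 1 (mod 37), inverse of 1333 mod 37 is 1 (check: 1 × 1 = 1 ≡ 1 (mod 37))
For equation 2: M_2 = 1147, 1147 ≡ 29 (mod 43), inverse of 1147 mod 43 is 3 (check: 29 × 3 = 87 ≡ 1 (mod 43))
For equation 3: M_3 = 1591, 1591 ≡ 10 (mod 31), inverse of 1591 mod 31 is 28 (check: 10 × 28 = 280 ≡ 1 (mod 31))
Combine: k ≡ Σ r_i×M_i×(M_i⁻¹ mod m_i) = 22×1333×1 + 12×1147×3 + 27×1591×28 = 29326 + 41292 + 1202796 = 1273414
1273414 mod 49321 = 40389
k ≡ 40389 (mod 49321)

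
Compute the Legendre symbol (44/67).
(44/67) = 44^{33} mod 67 = -1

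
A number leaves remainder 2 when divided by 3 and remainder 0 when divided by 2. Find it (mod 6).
M = 3 × 2 = 6. M₁ = 2, y₁ ≡ 2 (mod 3). M₂ = 3, y₂ ≡ 1 (mod 2). k = 2×2×2 + 0×3×1 ≡ 2 (mod 6)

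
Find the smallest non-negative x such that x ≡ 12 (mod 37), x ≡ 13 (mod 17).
234

Using the Chinese Remainder Theorem:
M = product of moduli = 629
For equation 1: M_1 = 17, 17 ≡ 17 (mod 37), inverse of 17 mod 37 is 24 (check: 17 × 24 = 408 ≡ 1 (mod 37))
For equation 2: M_2 = 37, 37 ≡ 3 (mod 17), inverse of 37 mod 17 is 6 (check: 3 × 6 = 18 ≡ 1 (mod 17))
Combine: x ≡ Σ r_i×M_i×(M_i⁻¹ mod m_i) = 12×17×24 + 13×37×6 = 4896 + 2886 = 7782
7782 mod 629 = 234
x ≡ 234 (mod 629)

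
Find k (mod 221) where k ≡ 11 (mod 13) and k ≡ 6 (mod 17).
M = 13 × 17 = 221. M₁ = 17, y₁ ≡ 10 (mod 13). M₂ = 13, y₂ ≡ 4 (mod 17). k = 11×17×10 + 6×13×4 ≡ 193 (mod 221)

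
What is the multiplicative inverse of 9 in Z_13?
3

Using Extended Euclidean Algorithm:
gcd(9, 13) = 1
Bezout coefficients: 9 × 3 + 13 × -2 = 1
So 9 × 3 ≡ 1 (mod 13)
The inverse is 3 mod 13 = 3
Verification: 9 × 3 = 27 = 2 × 13 + 1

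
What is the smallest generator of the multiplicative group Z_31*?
p - 1 = 30 has prime divisors 2, 3, 5. h is a primitive root mod 31 iff h^(30/q) ≢ 1 (mod 31) for each such q.
h = 2: 2^15 ≡ 1, 2^10 ≡ 1, 2^6 ≡ 2 (mod 31); 2^15 ≡ 1, so not a primitive root.
h = 3: 3^15 ≡ 30, 3^10 ≡ 25, 3^6 ≡ 16 (mod 31); none is 1, so 3 has order 30 and is a primitive root.
The smallest primitive root mod 31 is g = 3.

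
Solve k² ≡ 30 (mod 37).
The square roots of 30 mod 37 are 17 and 20. Verify: 17² = 289 ≡ 30 (mod 37)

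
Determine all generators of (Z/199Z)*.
Primitive roots mod 199: {3, 6, 15, 22, 30, 34, 38, 39, 41, 44, 48, 54, 68, 69, 71, 73, 75, 77, 84, 87, 95, 97, 99, 105, 108, 110, 113, 118, 119, 120, 127, 129, 133, 134, 142, 143, 146, 148, 149, 150, 152, 153, 154, 163, 164, 166, 167, 168, 170, 173, 176, 179, 183, 185, 186, 189, 190, 192, 195, 197}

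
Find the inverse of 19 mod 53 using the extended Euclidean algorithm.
Extended GCD: 19(14) + 53(-5) = 1. So 19^(-1) ≡ 14 ≡ 14 (mod 53). Verify: 19 × 14 = 266 ≡ 1 (mod 53)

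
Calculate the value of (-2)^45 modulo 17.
Using Fermat: (-2)^{16} ≡ 1 (mod 17). 45 ≡ 13 (mod 16). So (-2)^{45} ≡ (-2)^{13} ≡ 2 (mod 17)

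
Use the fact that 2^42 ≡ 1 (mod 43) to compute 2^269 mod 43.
By Fermat: 2^{42} ≡ 1 (mod 43). 269 = 6×42 + 17. So 2^{269} ≡ 2^{17} ≡ 8 (mod 43)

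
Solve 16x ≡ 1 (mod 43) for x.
35

Using Extended Euclidean Algorithm:
gcd(16, 43) = 1
Bezout coefficients: 16 × -8 + 43 × 3 = 1
So 16 × -8 ≡ 1 (mod 43)
The inverse is -8 mod 43 = 35
Verification: 16 × 35 = 560 = 13 × 43 + 1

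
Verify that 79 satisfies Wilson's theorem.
(78)! mod 79 = 78. Since this equals -1 (mod 79), Wilson confirms 79 is prime.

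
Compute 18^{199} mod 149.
60

Using successive squaring:
Binary expansion of 199: 11000111
Powers of 18 mod 149 (each is the square of the previous):
  18^1 ≡ 18 (mod 149)
  18^2 ≡ 18² = 324 ≡ 26 (mod 149)
  18^4 ≡ 26² = 676 ≡ 80 (mod 149)
  18^8 ≡ 80² = 6400 ≡ 142 (mod 149)
  18^16 ≡ 142² = 20164 ≡ 49 (mod 149)
  18^32 ≡ 49² = 2401 ≡ 17 (mod 149)
  18^64 ≡ 17² = 289 ≡ 140 (mod 149)
  18^128 ≡ 140² = 19600 ≡ 81 (mod 149)
199 = 128 + 64 + 4 + 2 + 1, so 18^199 = 18^128 × 18^64 × 18^4 × 18^2 × 18^1 ≡ 81 × 140 × 80 × 26 × 18 (mod 149)
Multiplying step by step:
  81 × 140 = 11340 ≡ 16 (mod 149)
  16 × 80 = 1280 ≡ 88 (mod 149)
  88 × 26 = 2288 ≡ 53 (mod 149)
  53 × 18 = 954 ≡ 60 (mod 149)
Result: 18^199 ≡ 60 (mod 149)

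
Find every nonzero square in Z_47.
QRs mod 47: {1, 2, 3, 4, 6, 7, 8, 9, 12, 14, 16, 17, 18, 21, 24, 25, 27, 28, 32, 34, 36, 37, 42}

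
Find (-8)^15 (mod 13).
Using Fermat: (-8)^{12} ≡ 1 (mod 13). 15 ≡ 3 (mod 12). So (-8)^{15} ≡ (-8)^{3} ≡ 8 (mod 13)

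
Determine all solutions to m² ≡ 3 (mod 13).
The square roots of 3 mod 13 are 9 and 4. Verify: 9² = 81 ≡ 3 (mod 13)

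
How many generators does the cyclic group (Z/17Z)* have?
8

The number of primitive roots modulo p is φ(p-1) = φ(16)
φ(16) = 8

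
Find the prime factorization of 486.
2 × 3^5

Divide by primes starting from smallest:
486 ÷ 2 = 243
243 ÷ 3 = 81
81 ÷ 3 = 27
27 ÷ 3 = 9
9 ÷ 3 = 3
3 ÷ 3 = 1

486 = 2 × 3^5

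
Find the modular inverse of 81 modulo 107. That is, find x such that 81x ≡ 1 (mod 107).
37

Using Extended Euclidean Algorithm:
gcd(81, 107) = 1
Bezout coefficients: 81 × 37 + 107 × -28 = 1
So 81 × 37 ≡ 1 (mod 107)
The inverse is 37 mod 107 = 37
Verification: 81 × 37 = 2997 = 28 × 107 + 1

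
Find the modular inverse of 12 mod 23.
12^(-1) ≡ 2 (mod 23). Verification: 12 × 2 = 24 ≡ 1 (mod 23)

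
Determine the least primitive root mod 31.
p - 1 = 30 has prime divisors 2, 3, 5. h is a primitive root mod 31 iff h^(30/q) ≢ 1 (mod 31) for each such q.
h = 2: 2^15 ≡ 1, 2^10 ≡ 1, 2^6 ≡ 2 (mod 31); 2^15 ≡ 1, so not a primitive root.
h = 3: 3^15 ≡ 30, 3^10 ≡ 25, 3^6 ≡ 16 (mod 31); none is 1, so 3 has order 30 and is a primitive root.
The smallest primitive root mod 31 is g = 3.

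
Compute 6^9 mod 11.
9 = 8 + 1 (binary 1001). Repeated squaring mod 11: 6^1 ≡ 6; 6^2 ≡ 6² = 36 ≡ 3; 6^4 ≡ 3² = 9 ≡ 9; 6^8 ≡ 9² = 81 ≡ 4. Multiply: 6^9 = 6^8 × 6^1 ≡ 4 × 6 (mod 11): 4 × 6 = 24 ≡ 2. So 6^9 ≡ 2 (mod 11).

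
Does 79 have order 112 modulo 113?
p - 1 = 112 has prime divisors 2, 7. Check 79^(112/q) mod 113 for each: 79^(112/2) = 79^56 ≡ 112, 79^(112/7) = 79^16 ≡ 16 (mod 113). None of these is 1, so 79 has order 112 = φ(113), so it is a primitive root mod 113.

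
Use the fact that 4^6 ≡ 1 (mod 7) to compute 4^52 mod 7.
By Fermat: 4^{6} ≡ 1 (mod 7). 52 = 8×6 + 4. So 4^{52} ≡ 4^{4} ≡ 4 (mod 7)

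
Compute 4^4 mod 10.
4 = 4 (binary 100). Repeated squaring mod 10: 4^1 ≡ 4; 4^2 ≡ 4² = 16 ≡ 6; 4^4 ≡ 6² = 36 ≡ 6. So 4^4 ≡ 6 (mod 10).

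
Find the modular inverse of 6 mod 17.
6^(-1) ≡ 3 (mod 17). Verification: 6 × 3 = 18 ≡ 1 (mod 17)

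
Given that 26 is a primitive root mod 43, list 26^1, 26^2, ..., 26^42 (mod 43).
g^1, g^2, ..., g^{42} mod 43: {26, 31, 32, 15, 3, 35, 7, 10, 2, 9, 19, 21, 30, 6, 27, 14, 20, 4, 18, 38, 42, 17, 12, 11, 28, 40, 8, 36, 33, 41, 34, 24, 22, 13, 37, 16, 29, 23, 39, 25, 5, 1}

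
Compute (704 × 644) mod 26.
14

(704 × 644) = 453376
453376 mod 26 = 14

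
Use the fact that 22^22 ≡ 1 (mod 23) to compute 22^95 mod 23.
By Fermat: 22^{22} ≡ 1 (mod 23). 95 = 4×22 + 7. So 22^{95} ≡ 22^{7} ≡ 22 (mod 23)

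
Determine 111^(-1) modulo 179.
111^(-1) ≡ 50 (mod 179). Verification: 111 × 50 = 5550 ≡ 1 (mod 179)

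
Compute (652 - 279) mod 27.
22

(652 - 279) = 373
373 mod 27 = 22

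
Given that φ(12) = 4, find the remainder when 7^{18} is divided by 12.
By Euler: 7^{4} ≡ 1 (mod 12) since gcd(7, 12) = 1. 18 = 4×4 + 2. So 7^{18} ≡ 7^{2} ≡ 1 (mod 12)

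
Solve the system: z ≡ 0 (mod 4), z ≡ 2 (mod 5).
M = 4 × 5 = 20. M₁ = 5, y₁ ≡ 1 (mod 4). M₂ = 4, y₂ ≡ 4 (mod 5). z = 0×5×1 + 2×4×4 ≡ 12 (mod 20)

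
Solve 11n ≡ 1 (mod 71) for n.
13

Using Extended Euclidean Algorithm:
gcd(11, 71) = 1
Bezout coefficients: 11 × 13 + 71 × -2 = 1
So 11 × 13 ≡ 1 (mod 71)
The inverse is 13 mod 71 = 13
Verification: 11 × 13 = 143 = 2 × 71 + 1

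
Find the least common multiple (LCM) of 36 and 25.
900

First find GCD(36, 25) using the Euclidean algorithm:
36 = 1 × 25 + 11
25 = 2 × 11 + 3
11 = 3 × 3 + 2
3 = 1 × 2 + 1
2 = 2 × 1 + 0
GCD(36, 25) = 1

LCM formula: LCM(a, b) = (a × b) / GCD(a, b)
LCM(36, 25) = (36 × 25) / 1
LCM(36, 25) = 900 / 1
LCM(36, 25) = 900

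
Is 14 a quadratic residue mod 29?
By Euler's criterion: 14^{14} ≡ 28 (mod 29). Since this equals -1 (≡ 28), 14 is not a QR.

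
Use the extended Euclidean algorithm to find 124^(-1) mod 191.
Extended GCD: 124(57) + 191(-37) = 1. So 124^(-1) ≡ 57 ≡ 57 (mod 191). Verify: 124 × 57 = 7068 ≡ 1 (mod 191)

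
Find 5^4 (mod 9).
4 = 4 (binary 100). Repeated squaring mod 9: 5^1 ≡ 5; 5^2 ≡ 5² = 25 ≡ 7; 5^4 ≡ 7² = 49 ≡ 4. So 5^4 ≡ 4 (mod 9).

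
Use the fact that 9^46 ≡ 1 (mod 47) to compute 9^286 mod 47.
By Fermat: 9^{46} ≡ 1 (mod 47). 286 = 6×46 + 10. So 9^{286} ≡ 9^{10} ≡ 7 (mod 47)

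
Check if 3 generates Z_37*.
p - 1 = 36 has prime divisors 2, 3. Check 3^(36/q) mod 37 for each: 3^(36/2) = 3^18 ≡ 1, 3^(36/3) = 3^12 ≡ 10 (mod 37). Since 3^18 ≡ 1 (mod 37), the order of 3 divides 18 (in fact the order is 18) ≠ 36, so it is not a primitive root.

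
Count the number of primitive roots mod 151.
Number of primitive roots mod 151 = φ(150) = 40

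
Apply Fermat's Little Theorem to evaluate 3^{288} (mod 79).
21

By Fermat's Little Theorem, a^(p-1) ≡ 1 (mod p) for prime p and gcd(a, p) = 1
Here p = 79, so 3^78 ≡ 1 (mod 79)
We can reduce the exponent: 288 mod 78 = 54
So 3^288 ≡ 3^54 (mod 79)
Computing: 3^54 mod 79 = 21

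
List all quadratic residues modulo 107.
QRs mod 107: {1, 3, 4, 9, 10, 11, 12, 13, 14, 16, 19, 23, 25, 27, 29, 30, 33, 34, 35, 36, 37, 39, 40, 41, 42, 44, 47, 48, 49, 52, 53, 56, 57, 61, 62, 64, 69, 75, 76, 79, 81, 83, 85, 86, 87, 89, 90, 92, 99, 100, 101, 102, 105}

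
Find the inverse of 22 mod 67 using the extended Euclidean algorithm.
Extended GCD: 22(-3) + 67(1) = 1. So 22^(-1) ≡ 64 ≡ 64 (mod 67). Verify: 22 × 64 = 1408 ≡ 1 (mod 67)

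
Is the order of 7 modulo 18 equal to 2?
No, the actual order is 3, not 2.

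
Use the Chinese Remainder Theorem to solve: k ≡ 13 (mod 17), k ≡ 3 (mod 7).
115

Using the Chinese Remainder Theorem:
M = product of moduli = 119
For equation 1: M_1 = 7, 7 ≡ 7 (mod 17), inverse of 7 mod 17 is 5 (check: 7 × 5 = 35 ≡ 1 (mod 17))
For equation 2: M_2 = 17, 17 ≡ 3 (mod 7), inverse of 17 mod 7 is 5 (check: 3 × 5 = 15 ≡ 1 (mod 7))
Combine: k ≡ Σ r_i×M_i×(M_i⁻¹ mod m_i) = 13×7×5 + 3×17×5 = 455 + 255 = 710
710 mod 119 = 115
k ≡ 115 (mod 119)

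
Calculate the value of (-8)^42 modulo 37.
Using Fermat: (-8)^{36} ≡ 1 (mod 37). 42 ≡ 6 (mod 36). So (-8)^{42} ≡ (-8)^{6} ≡ 36 (mod 37)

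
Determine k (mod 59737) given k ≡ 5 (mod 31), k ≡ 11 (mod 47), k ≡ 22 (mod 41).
40243

Using the Chinese Remainder Theorem:
M = product of moduli = 59737
For equation 1: M_1 = 1927, 1927 ≡ 5 (mod 31), inverse of 1927 mod 31 is 25 (check: 5 × 25 = 125 ≡ 1 (mod 31))
For equation 2: M_2 = 1271, 1271 ≡ 2 (mod 47), inverse of 1271 mod 47 is 24 (check: 2 × 24 = 48 ≡ 1 (mod 47))
For equation 3: M_3 = 1457, 1457 ≡ 22 (mod 41), inverse of 1457 mod 41 is 28 (check: 22 × 28 = 616 ≡ 1 (mod 41))
Combine: k ≡ Σ r_i×M_i×(M_i⁻¹ mod m_i) = 5×1927×25 + 11×1271×24 + 22×1457×28 = 240875 + 335544 + 897512 = 1473931
1473931 mod 59737 = 40243
k ≡ 40243 (mod 59737)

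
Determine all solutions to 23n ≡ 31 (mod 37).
11

Since gcd(23, 37) = 1 divides 31, a solution exists.
Multiply both sides by the inverse of 23 mod 37:
  23^(-1) mod 37 = 29
  x ≡ 29 × 31 ≡ 899 ≡ 11 (mod 37)
Verification: 23 × 11 = 253 = 6 × 37 + 31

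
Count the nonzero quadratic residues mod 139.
For prime 139, there are (p-1)/2 = (139-1)/2 = 69 quadratic residues (excluding 0).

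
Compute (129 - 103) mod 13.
0

(129 - 103) = 26
26 mod 13 = 0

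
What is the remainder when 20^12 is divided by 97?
Using repeated squaring. 12 = 8 + 4 (binary 1100). Repeated squaring mod 97: 20^1 ≡ 20; 20^2 ≡ 20² = 400 ≡ 12; 20^4 ≡ 12² = 144 ≡ 47; 20^8 ≡ 47² = 2209 ≡ 75. Multiply: 20^12 = 20^8 × 20^4 ≡ 75 × 47 (mod 97): 75 × 47 = 3525 ≡ 33. So 20^12 ≡ 33 (mod 97).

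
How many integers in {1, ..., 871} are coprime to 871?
792

Prime factorization: 871 = 13 × 67
Using the formula φ(n) = n × Π(1 - 1/p) for each prime factor p:
φ(871) = 871 × (1 - 1/13) × (1 - 1/67)
φ(871) = 792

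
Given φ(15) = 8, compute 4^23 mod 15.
By Euler: 4^{8} ≡ 1 (mod 15) since gcd(4, 15) = 1. 23 = 2×8 + 7. So 4^{23} ≡ 4^{7} ≡ 4 (mod 15)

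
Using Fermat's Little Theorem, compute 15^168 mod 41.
By Fermat: 15^{40} ≡ 1 (mod 41). 168 = 4×40 + 8. So 15^{168} ≡ 15^{8} ≡ 18 (mod 41)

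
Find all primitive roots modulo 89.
Primitive roots mod 89: {3, 6, 7, 13, 14, 15, 19, 23, 24, 26, 27, 28, 29, 30, 31, 33, 35, 38, 41, 43, 46, 48, 51, 54, 56, 58, 59, 60, 61, 62, 63, 65, 66, 70, 74, 75, 76, 82, 83, 86}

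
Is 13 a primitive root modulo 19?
p - 1 = 18 has prime divisors 2, 3. Check 13^(18/q) mod 19 for each: 13^(18/2) = 13^9 ≡ 18, 13^(18/3) = 13^6 ≡ 11 (mod 19). None of these is 1, so 13 has order 18 = φ(19), so it is a primitive root mod 19.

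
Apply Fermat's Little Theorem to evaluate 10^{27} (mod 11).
10

By Fermat's Little Theorem, a^(p-1) ≡ 1 (mod p) for prime p and gcd(a, p) = 1
Here p = 11, so 10^10 ≡ 1 (mod 11)
We can reduce the exponent: 27 mod 10 = 7
So 10^27 ≡ 10^7 (mod 11)
Computing: 10^7 mod 11 = 10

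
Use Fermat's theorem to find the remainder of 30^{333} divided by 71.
32

By Fermat's Little Theorem, a^(p-1) ≡ 1 (mod p) for prime p and gcd(a, p) = 1
Here p = 71, so 30^70 ≡ 1 (mod 71)
We can reduce the exponent: 333 mod 70 = 53
So 30^333 ≡ 30^53 (mod 71)
Computing: 30^53 mod 71 = 32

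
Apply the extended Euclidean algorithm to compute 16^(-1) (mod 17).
Extended GCD: 16(-1) + 17(1) = 1. So 16^(-1) ≡ 16 ≡ 16 (mod 17). Verify: 16 × 16 = 256 ≡ 1 (mod 17)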